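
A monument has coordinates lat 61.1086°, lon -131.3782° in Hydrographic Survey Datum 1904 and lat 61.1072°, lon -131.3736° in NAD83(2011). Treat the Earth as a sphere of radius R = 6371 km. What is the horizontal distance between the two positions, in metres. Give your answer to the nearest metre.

292 m

Δφ = 61.1072° − 61.1086° = -0.0014°; Δλ = -131.3736° − -131.3782° = +0.0046°.
1° along a meridian = πR/180 = 111195 m.
ΔN = Δφ × 111195 = -155.7 m; ΔE = Δλ × 111195 × cos(61.1086°) = +0.0046 × 111195 × 0.483151 = 247.1 m.
Distance = √(ΔE² + ΔN²) = √(247.1² + (-155.7)²) = 292.1 m.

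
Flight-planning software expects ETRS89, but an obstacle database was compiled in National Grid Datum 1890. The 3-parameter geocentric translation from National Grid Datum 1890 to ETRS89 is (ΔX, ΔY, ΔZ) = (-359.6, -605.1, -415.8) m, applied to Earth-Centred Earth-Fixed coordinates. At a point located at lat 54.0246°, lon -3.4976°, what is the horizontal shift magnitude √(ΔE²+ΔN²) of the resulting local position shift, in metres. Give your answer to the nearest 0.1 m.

626.1 m

The local east axis at (φ, λ) is (−sin λ, cos λ, 0), so ΔE = −sin(-3.4976°)·(-359.6) + cos(-3.4976°)·(-605.1) = -625.91 m.
The local north axis is (−sin φ cos λ, −sin φ sin λ, cos φ), giving ΔN = 290.471 − 29.874 − 244.257 = 16.34 m.
Horizontal magnitude = √(ΔE² + ΔN²) = √((-625.91)² + 16.34²) = 626.12 m.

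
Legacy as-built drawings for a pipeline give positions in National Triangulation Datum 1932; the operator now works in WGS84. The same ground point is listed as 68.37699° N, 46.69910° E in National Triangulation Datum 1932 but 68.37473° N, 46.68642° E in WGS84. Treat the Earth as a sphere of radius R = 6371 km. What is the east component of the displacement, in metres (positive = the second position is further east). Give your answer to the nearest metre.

Δφ = 68.37473° − 68.37699° = -0.00226°; Δλ = 46.68642° − 46.69910° = -0.01268°.
1° along a meridian = πR/180 = 111195 m.
ΔN = Δφ × 111195 = -251.3 m; ΔE = Δλ × 111195 × cos(68.37699°) = -0.01268 × 111195 × 0.368498 = -519.6 m.

ΔE = -520 m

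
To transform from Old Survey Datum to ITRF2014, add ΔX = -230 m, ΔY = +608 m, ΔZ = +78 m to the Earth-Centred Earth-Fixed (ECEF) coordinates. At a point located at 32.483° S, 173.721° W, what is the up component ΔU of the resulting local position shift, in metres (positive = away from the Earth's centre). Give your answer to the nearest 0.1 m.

ΔU = 94.9 m

At φ = -32.483°, λ = -173.721°: sin φ = -0.537049, cos φ = 0.843551, sin λ = -0.109370, cos λ = -0.994001.
ΔU = cos φ cos λ·ΔX + cos φ sin λ·ΔY + sin φ·ΔZ = (0.843551)(-0.994001)(-230) + (0.843551)(-0.109370)(608) + (-0.537049)(78) = 94.87 m.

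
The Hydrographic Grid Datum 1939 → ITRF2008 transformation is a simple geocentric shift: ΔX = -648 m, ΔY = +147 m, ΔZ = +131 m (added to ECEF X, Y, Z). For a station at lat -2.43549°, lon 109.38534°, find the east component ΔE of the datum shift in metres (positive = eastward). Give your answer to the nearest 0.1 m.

ΔE = 562.5 m

At φ = -2.43549°, λ = 109.38534°: sin φ = -0.042495, cos φ = 0.999097, sin λ = 0.943308, cos λ = -0.331920.
ΔE = −sin λ·ΔX + cos λ·ΔY = −(0.943308)·(-648) + (-0.331920)·(147) = 562.47 m.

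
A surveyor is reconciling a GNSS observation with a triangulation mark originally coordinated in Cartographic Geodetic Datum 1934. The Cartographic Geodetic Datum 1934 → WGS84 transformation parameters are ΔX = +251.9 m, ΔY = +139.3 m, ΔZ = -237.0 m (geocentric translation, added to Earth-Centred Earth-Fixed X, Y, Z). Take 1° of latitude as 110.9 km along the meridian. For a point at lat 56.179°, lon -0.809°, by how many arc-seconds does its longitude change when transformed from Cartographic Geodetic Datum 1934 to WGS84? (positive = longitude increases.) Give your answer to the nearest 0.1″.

Δλ = 8.3″

sin φ = 0.830781, cos φ = 0.556600, sin λ = -0.014119, cos λ = 0.999900.
East component: ΔE = −sin λ·ΔX + cos λ·ΔY = −(-0.014119)(251.9) + (0.999900)(139.3) = 142.84 m.
1° of latitude spans 110900 m; at latitude φ, 1° of longitude spans that × cos φ = 61727.0 m, so Δλ = 142.84 / 61727.0 × 3600 = 8.331″.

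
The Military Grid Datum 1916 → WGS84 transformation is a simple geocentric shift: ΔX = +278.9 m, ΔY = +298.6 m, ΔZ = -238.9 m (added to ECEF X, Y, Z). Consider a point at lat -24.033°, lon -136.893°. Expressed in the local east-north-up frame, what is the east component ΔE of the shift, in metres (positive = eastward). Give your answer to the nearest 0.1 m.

ΔE = -27.4 m

At φ = -24.033°, λ = -136.893°: sin φ = -0.407263, cos φ = 0.913311, sin λ = -0.683363, cos λ = -0.730079.
ΔE = −sin λ·ΔX + cos λ·ΔY = −(-0.683363)·(278.9) + (-0.730079)·(298.6) = -27.41 m.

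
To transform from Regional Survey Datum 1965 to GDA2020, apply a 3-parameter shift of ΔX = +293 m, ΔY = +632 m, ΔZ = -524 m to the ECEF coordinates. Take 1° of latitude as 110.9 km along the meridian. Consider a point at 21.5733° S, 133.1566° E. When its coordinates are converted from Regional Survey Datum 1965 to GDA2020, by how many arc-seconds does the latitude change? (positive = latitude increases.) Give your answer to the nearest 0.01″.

sin φ = -0.367691, cos φ = 0.929948, sin λ = 0.729487, cos λ = -0.683995.
North component: ΔN = −sin φ cos λ·ΔX − sin φ sin λ·ΔY + cos φ·ΔZ = −(-0.367691)(-0.683995)(293) − (-0.367691)(0.729487)(632) + (0.929948)(-524) = -391.46 m.
1° of latitude spans 110900 m, so Δφ = -391.46 / 110900 × 3600 = -12.708″.

Δφ = -12.71″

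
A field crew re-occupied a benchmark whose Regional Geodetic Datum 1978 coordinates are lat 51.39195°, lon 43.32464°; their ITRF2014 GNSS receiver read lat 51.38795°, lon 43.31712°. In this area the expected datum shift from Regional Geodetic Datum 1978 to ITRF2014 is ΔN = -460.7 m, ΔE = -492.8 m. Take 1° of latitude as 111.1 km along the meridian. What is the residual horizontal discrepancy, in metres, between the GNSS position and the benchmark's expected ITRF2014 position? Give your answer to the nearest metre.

Observed coordinate differences: Δφ = -0.00400°, Δλ = -0.00752°.
Converting to metres (1° lat = 111100 m, cos φ = 0.623989): observed ΔN = -444.4 m, observed ΔE = -521.3 m.
Subtracting the expected shift leaves a residual of -444.4 − (-460.7) = 16.3 m north and -521.3 − (-492.8) = -28.5 m east.
Residual distance = √(16.3² + (-28.5)²) = 32.9 m.

33 m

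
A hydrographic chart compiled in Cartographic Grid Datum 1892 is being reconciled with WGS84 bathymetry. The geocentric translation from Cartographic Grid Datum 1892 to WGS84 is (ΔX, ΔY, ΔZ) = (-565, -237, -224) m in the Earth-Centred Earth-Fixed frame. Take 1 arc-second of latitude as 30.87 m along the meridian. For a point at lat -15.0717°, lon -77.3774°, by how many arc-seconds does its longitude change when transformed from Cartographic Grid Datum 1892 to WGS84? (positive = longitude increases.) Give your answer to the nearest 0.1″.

sin φ = -0.260028, cos φ = 0.965601, sin λ = -0.975831, cos λ = 0.218528.
East component: ΔE = −sin λ·ΔX + cos λ·ΔY = −(-0.975831)(-565) + (0.218528)(-237) = -603.14 m.
1° of latitude spans 3600 × 30.87 = 111132 m; at latitude φ, 1° of longitude spans that × cos φ = 107309.2 m, so Δλ = -603.14 / 107309.2 × 3600 = -20.234″.

Δλ = -20.2″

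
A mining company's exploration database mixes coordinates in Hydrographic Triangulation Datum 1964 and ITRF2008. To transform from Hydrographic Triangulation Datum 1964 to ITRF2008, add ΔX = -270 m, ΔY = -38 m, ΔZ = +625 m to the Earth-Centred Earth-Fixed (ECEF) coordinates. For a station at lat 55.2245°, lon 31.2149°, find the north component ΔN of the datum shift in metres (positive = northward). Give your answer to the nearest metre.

ΔN = 562 m

The local north axis is (−sin φ cos λ, −sin φ sin λ, cos φ), giving ΔN = 189.670 + 16.176 + 356.476 = 562.32 m.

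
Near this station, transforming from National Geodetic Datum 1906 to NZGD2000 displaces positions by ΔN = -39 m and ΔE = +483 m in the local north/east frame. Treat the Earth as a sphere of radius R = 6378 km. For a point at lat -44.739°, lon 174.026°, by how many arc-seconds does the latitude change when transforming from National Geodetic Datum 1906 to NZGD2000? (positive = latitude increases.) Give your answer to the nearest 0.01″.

On a sphere of radius R, 1 rad of latitude = R, so Δφ = ΔN / R = -39.0 / 6378000 = -6.1148e-06 rad = -1.261″.

Δφ = -1.26″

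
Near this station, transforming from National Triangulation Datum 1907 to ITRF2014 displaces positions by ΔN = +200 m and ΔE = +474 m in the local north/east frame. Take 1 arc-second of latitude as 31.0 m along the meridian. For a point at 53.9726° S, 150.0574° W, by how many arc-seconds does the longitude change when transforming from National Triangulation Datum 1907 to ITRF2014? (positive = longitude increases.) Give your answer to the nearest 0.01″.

At latitude -53.9726°, cos φ = 0.588172.
1″ of longitude at this latitude = 31.00 × cos φ = 18.2333 m, so Δλ = 474.0 / 18.2333 = 25.996″.

Δλ = 26.00″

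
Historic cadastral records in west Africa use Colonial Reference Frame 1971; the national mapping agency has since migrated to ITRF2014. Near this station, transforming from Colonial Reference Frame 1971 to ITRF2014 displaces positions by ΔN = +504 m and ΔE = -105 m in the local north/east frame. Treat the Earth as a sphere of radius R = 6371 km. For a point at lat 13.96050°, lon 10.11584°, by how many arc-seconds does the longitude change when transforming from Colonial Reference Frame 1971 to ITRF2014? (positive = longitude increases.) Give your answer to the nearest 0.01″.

Δλ = -3.50″

At latitude 13.96050°, cos φ = 0.970462.
One radian of longitude at latitude φ spans R cos φ, so Δλ = ΔE / (R cos φ) = -105.0 / (6371000 × 0.970462) = -1.6983e-05 rad = -3.503″.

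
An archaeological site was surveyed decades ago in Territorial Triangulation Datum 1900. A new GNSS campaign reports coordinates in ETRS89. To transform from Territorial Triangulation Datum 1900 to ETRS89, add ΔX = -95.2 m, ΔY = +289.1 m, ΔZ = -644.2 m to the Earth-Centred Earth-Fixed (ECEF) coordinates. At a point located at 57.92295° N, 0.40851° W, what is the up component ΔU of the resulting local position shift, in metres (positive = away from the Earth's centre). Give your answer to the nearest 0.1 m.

At φ = 57.92295°, λ = -0.40851°: sin φ = 0.847335, cos φ = 0.531059, sin λ = -0.007130, cos λ = 0.999975.
ΔU = cos φ cos λ·ΔX + cos φ sin λ·ΔY + sin φ·ΔZ = (0.531059)(0.999975)(-95.2) + (0.531059)(-0.007130)(289.1) + (0.847335)(-644.2) = -597.50 m.

ΔU = -597.5 m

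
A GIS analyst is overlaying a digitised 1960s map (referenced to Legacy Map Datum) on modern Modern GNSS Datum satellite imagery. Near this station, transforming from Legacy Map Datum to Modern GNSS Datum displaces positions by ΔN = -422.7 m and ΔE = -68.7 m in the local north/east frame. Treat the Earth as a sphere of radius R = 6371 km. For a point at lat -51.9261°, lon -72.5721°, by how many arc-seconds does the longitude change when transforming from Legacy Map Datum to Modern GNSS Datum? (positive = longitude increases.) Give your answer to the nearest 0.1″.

Δλ = -3.6″

At latitude -51.9261°, cos φ = 0.616677.
One radian of longitude at latitude φ spans R cos φ, so Δλ = ΔE / (R cos φ) = -68.7 / (6371000 × 0.616677) = -1.7486e-05 rad = -3.607″.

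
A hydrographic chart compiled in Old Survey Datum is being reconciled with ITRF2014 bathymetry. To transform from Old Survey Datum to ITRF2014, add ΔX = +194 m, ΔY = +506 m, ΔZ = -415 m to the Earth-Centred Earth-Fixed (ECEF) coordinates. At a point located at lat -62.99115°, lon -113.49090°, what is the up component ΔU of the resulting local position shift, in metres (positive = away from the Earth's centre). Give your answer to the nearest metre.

The local up (radial) axis is (cos φ cos λ, cos φ sin λ, sin φ), giving ΔU = -35.117 − 210.745 + 369.739 = 123.88 m.

ΔU = 124 m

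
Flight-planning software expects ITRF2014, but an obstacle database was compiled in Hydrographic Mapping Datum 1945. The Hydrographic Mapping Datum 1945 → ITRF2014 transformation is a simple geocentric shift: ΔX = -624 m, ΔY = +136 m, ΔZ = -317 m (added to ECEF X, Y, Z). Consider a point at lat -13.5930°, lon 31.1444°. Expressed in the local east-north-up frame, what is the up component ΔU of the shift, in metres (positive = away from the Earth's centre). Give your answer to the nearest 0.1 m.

The local up (radial) axis is (cos φ cos λ, cos φ sin λ, sin φ), giving ΔU = -519.102 + 68.369 + 74.502 = -376.23 m.

ΔU = -376.2 m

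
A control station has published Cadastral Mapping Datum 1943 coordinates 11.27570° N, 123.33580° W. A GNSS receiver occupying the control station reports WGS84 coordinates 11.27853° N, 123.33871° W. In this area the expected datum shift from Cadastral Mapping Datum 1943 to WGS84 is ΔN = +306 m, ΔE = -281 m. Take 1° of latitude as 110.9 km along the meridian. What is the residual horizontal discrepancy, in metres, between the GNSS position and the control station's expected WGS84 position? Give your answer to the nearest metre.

36 m

Observed coordinate differences: Δφ = +0.00283°, Δλ = -0.00291°.
Converting to metres (1° lat = 110900 m, cos φ = 0.980698): observed ΔN = 313.8 m, observed ΔE = -316.5 m.
Subtracting the expected shift leaves a residual of 313.8 − (306) = 7.8 m north and -316.5 − (-281) = -35.5 m east.
Residual distance = √(7.8² + (-35.5)²) = 36.3 m.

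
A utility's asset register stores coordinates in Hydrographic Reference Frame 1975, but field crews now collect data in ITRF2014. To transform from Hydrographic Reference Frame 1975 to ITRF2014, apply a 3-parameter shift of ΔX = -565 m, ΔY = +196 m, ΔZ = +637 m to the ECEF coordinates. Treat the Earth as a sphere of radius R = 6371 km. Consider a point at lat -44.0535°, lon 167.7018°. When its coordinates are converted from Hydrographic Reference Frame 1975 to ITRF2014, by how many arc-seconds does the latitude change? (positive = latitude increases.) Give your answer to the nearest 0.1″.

sin φ = -0.695330, cos φ = 0.718691, sin λ = 0.213000, cos λ = -0.977052.
North component: ΔN = −sin φ cos λ·ΔX − sin φ sin λ·ΔY + cos φ·ΔZ = −(-0.695330)(-0.977052)(-565) − (-0.695330)(0.213000)(196) + (0.718691)(637) = 870.68 m.
1° of latitude spans πR/180 = 111195 m, so Δφ = 870.68 / 111195 × 3600 = 28.189″.

Δφ = 28.2″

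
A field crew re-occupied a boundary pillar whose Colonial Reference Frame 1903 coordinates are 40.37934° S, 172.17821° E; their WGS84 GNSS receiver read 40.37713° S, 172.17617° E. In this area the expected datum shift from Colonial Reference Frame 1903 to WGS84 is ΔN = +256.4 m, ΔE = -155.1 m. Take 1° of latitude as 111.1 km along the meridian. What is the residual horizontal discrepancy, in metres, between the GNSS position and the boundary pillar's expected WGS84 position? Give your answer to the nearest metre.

21 m

Observed coordinate differences: Δφ = +0.00221°, Δλ = -0.00204°.
Converting to metres (1° lat = 111100 m, cos φ = 0.761772): observed ΔN = 245.5 m, observed ΔE = -172.7 m.
Subtracting the expected shift leaves a residual of 245.5 − (256.4) = -10.9 m north and -172.7 − (-155.1) = -17.6 m east.
Residual distance = √((-10.9)² + (-17.6)²) = 20.6 m.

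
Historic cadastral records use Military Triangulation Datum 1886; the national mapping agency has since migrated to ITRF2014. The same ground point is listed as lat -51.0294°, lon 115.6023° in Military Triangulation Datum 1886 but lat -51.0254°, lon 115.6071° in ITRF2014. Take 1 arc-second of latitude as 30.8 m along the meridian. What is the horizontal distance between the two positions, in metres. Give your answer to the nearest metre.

Δφ = -51.0254° − -51.0294° = +0.0040°; Δλ = 115.6071° − 115.6023° = +0.0048°.
1° of latitude = 3600 × 30.80 = 110880 m.
ΔN = Δφ × 110880 = 443.5 m; ΔE = Δλ × 110880 × cos(-51.0294°) = +0.0048 × 110880 × 0.628922 = 334.7 m.
Distance = √(ΔE² + ΔN²) = √(334.7² + 443.5²) = 555.7 m.

556 m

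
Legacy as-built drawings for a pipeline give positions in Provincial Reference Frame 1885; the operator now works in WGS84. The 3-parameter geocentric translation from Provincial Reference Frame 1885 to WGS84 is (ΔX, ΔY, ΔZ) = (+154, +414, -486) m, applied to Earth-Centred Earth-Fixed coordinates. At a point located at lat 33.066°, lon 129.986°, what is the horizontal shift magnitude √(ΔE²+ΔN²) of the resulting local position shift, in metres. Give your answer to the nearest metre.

652 m

The local east axis at (φ, λ) is (−sin λ, cos λ, 0), so ΔE = −sin(129.986°)·154 + cos(129.986°)·414 = -384.03 m.
The local north axis is (−sin φ cos λ, −sin φ sin λ, cos φ), giving ΔN = 53.993 − 173.070 − 407.289 = -526.37 m.
Horizontal magnitude = √(ΔE² + ΔN²) = √((-384.03)² + (-526.37)²) = 651.57 m.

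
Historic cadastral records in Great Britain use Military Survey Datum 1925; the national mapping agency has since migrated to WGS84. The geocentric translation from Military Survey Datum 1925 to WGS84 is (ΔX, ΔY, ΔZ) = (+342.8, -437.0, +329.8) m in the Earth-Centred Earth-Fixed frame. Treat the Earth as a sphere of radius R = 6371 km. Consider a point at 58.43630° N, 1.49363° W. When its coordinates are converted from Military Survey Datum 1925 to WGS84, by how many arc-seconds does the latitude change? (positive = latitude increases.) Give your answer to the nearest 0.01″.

Δφ = -4.18″

sin φ = 0.852059, cos φ = 0.523446, sin λ = -0.026066, cos λ = 0.999660.
North component: ΔN = −sin φ cos λ·ΔX − sin φ sin λ·ΔY + cos φ·ΔZ = −(0.852059)(0.999660)(342.8) − (0.852059)(-0.026066)(-437.0) + (0.523446)(329.8) = -129.06 m.
1° of latitude spans πR/180 = 111195 m, so Δφ = -129.06 / 111195 × 3600 = -4.178″.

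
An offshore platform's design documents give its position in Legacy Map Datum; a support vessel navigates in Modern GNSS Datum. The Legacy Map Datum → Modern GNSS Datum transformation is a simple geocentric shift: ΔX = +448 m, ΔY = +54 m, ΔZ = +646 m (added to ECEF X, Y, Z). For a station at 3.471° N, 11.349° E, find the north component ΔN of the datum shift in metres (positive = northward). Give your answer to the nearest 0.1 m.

The local north axis is (−sin φ cos λ, −sin φ sin λ, cos φ), giving ΔN = -26.593 − 0.643 + 644.815 = 617.58 m.

ΔN = 617.6 m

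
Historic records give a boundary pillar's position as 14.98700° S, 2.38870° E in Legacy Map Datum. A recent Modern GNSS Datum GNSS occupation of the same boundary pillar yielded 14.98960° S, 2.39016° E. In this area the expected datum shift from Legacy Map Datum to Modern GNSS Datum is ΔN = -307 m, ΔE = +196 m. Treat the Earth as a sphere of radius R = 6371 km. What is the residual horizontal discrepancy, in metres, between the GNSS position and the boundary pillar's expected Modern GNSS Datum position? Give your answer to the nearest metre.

Observed coordinate differences: Δφ = -0.00260°, Δλ = +0.00146°.
Converting to metres (1° lat = 111195 m, cos φ = 0.965985): observed ΔN = -289.1 m, observed ΔE = 156.8 m.
Subtracting the expected shift leaves a residual of -289.1 − (-307) = 17.9 m north and 156.8 − (196) = -39.2 m east.
Residual distance = √(17.9² + (-39.2)²) = 43.1 m.

43 m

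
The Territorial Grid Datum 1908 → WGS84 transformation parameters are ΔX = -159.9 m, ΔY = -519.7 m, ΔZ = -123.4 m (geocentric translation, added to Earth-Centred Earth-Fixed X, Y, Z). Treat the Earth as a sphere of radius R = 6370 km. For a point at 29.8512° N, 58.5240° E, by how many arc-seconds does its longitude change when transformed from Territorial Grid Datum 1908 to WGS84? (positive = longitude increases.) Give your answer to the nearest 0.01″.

Δλ = -5.04″

sin φ = 0.497749, cos φ = 0.867321, sin λ = 0.852859, cos λ = 0.522141.
East component: ΔE = −sin λ·ΔX + cos λ·ΔY = −(0.852859)(-159.9) + (0.522141)(-519.7) = -134.98 m.
1° of latitude spans πR/180 = 111177 m; at latitude φ, 1° of longitude spans that × cos φ = 96426.6 m, so Δλ = -134.98 / 96426.6 × 3600 = -5.040″.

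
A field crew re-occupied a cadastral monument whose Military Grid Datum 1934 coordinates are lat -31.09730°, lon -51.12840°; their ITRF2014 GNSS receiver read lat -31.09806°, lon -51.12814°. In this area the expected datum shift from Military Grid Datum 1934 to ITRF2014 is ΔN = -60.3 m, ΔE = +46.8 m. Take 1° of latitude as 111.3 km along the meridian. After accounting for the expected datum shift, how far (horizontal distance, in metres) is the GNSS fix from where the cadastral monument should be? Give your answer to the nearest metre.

33 m

Observed coordinate differences: Δφ = -0.00076°, Δλ = +0.00026°.
Converting to metres (1° lat = 111300 m, cos φ = 0.856291): observed ΔN = -84.6 m, observed ΔE = 24.8 m.
Subtracting the expected shift leaves a residual of -84.6 − (-60.3) = -24.3 m north and 24.8 − (46.8) = -22.0 m east.
Residual distance = √((-24.3)² + (-22.0)²) = 32.8 m.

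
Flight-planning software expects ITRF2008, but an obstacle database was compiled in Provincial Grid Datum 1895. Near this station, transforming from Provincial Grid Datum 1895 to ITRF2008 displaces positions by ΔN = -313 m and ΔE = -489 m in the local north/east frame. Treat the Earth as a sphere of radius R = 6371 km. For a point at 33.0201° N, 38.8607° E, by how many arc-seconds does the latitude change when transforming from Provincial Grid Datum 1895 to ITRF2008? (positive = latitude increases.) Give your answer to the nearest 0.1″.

Δφ = -10.1″

On a sphere of radius R, 1 rad of latitude = R, so Δφ = ΔN / R = -313.0 / 6371000 = -4.9129e-05 rad = -10.134″.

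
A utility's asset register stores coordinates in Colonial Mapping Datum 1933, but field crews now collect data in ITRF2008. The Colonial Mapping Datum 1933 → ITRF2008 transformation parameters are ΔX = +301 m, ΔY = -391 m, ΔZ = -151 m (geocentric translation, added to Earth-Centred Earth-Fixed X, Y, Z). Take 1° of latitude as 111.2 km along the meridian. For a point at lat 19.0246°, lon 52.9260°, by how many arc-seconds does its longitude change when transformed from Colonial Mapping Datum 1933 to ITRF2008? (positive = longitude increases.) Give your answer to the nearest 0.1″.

sin φ = 0.325974, cos φ = 0.945379, sin λ = 0.797858, cos λ = 0.602846.
East component: ΔE = −sin λ·ΔX + cos λ·ΔY = −(0.797858)(301) + (0.602846)(-391) = -475.87 m.
1° of latitude spans 111200 m; at latitude φ, 1° of longitude spans that × cos φ = 105126.1 m, so Δλ = -475.87 / 105126.1 × 3600 = -16.296″.

Δλ = -16.3″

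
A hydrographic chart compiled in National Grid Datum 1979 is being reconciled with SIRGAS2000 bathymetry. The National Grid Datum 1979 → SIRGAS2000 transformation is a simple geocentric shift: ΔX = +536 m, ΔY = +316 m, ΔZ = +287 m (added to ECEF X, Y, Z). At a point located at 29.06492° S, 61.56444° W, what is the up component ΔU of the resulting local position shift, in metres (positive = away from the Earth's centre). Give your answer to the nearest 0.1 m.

The local up (radial) axis is (cos φ cos λ, cos φ sin λ, sin φ), giving ΔU = 223.086 − 242.883 − 139.425 = -159.22 m.

ΔU = -159.2 m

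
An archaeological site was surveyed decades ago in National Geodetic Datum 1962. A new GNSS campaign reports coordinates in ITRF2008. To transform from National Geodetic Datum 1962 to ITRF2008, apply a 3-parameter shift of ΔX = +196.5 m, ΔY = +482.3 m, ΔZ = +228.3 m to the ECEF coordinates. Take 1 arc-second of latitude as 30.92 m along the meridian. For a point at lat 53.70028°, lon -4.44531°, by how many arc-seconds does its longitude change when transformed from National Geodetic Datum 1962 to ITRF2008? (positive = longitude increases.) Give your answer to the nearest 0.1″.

sin φ = 0.805931, cos φ = 0.592009, sin λ = -0.077507, cos λ = 0.996992.
East component: ΔE = −sin λ·ΔX + cos λ·ΔY = −(-0.077507)(196.5) + (0.996992)(482.3) = 496.08 m.
1° of latitude spans 3600 × 30.92 = 111312 m; at latitude φ, 1° of longitude spans that × cos φ = 65897.7 m, so Δλ = 496.08 / 65897.7 × 3600 = 27.101″.

Δλ = 27.1″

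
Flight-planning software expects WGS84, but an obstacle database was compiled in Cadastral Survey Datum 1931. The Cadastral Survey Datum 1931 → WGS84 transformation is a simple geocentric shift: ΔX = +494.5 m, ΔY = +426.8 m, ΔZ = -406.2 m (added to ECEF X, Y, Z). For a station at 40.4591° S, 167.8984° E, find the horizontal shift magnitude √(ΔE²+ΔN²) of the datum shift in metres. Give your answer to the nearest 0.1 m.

768.4 m

The local east axis at (φ, λ) is (−sin λ, cos λ, 0), so ΔE = −sin(167.8984°)·494.5 + cos(167.8984°)·426.8 = -520.99 m.
The local north axis is (−sin φ cos λ, −sin φ sin λ, cos φ), giving ΔN = -313.753 + 58.062 − 309.065 = -564.76 m.
Horizontal magnitude = √(ΔE² + ΔN²) = √((-520.99)² + (-564.76)²) = 768.36 m.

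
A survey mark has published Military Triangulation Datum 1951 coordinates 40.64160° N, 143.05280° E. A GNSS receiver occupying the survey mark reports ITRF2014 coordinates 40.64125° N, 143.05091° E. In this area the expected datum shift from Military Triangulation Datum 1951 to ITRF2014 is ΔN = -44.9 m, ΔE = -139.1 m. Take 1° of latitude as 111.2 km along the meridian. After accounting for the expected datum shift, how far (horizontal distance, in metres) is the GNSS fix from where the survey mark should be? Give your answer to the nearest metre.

21 m

Observed coordinate differences: Δφ = -0.00035°, Δλ = -0.00189°.
Converting to metres (1° lat = 111200 m, cos φ = 0.758799): observed ΔN = -38.9 m, observed ΔE = -159.5 m.
Subtracting the expected shift leaves a residual of -38.9 − (-44.9) = 6.0 m north and -159.5 − (-139.1) = -20.4 m east.
Residual distance = √(6.0² + (-20.4)²) = 21.2 m.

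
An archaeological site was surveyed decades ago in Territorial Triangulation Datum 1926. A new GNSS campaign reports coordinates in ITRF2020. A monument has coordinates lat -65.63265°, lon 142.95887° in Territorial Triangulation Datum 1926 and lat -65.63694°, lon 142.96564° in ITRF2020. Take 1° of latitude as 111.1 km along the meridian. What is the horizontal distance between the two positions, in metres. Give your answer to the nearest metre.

Δφ = -65.63694° − -65.63265° = -0.00429°; Δλ = 142.96564° − 142.95887° = +0.00677°.
ΔN = Δφ × 111100 = -476.6 m; ΔE = Δλ × 111100 × cos(-65.63265°) = +0.00677 × 111100 × 0.412585 = 310.3 m.
Distance = √(ΔE² + ΔN²) = √(310.3² + (-476.6)²) = 568.7 m.

569 m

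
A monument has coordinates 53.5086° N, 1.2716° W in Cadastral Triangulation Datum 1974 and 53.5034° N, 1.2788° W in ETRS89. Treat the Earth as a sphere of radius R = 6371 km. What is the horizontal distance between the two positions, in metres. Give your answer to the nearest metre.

Δφ = 53.5034° − 53.5086° = -0.0052°; Δλ = -1.2788° − -1.2716° = -0.0072°.
1° along a meridian = πR/180 = 111195 m.
ΔN = Δφ × 111195 = -578.2 m; ΔE = Δλ × 111195 × cos(53.5086°) = -0.0072 × 111195 × 0.594702 = -476.1 m.
Distance = √(ΔE² + ΔN²) = √((-476.1)² + (-578.2)²) = 749.0 m.

749 m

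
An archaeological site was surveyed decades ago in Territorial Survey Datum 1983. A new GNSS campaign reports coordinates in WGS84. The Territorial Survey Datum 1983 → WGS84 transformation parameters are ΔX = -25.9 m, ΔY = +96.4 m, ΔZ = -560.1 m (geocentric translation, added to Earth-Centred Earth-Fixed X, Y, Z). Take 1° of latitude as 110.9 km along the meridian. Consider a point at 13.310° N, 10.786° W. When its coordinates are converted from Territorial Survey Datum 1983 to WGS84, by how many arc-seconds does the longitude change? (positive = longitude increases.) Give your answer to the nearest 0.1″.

Δλ = 3.0″

sin φ = 0.230220, cos φ = 0.973139, sin λ = -0.187141, cos λ = 0.982333.
East component: ΔE = −sin λ·ΔX + cos λ·ΔY = −(-0.187141)(-25.9) + (0.982333)(96.4) = 89.85 m.
1° of latitude spans 110900 m; at latitude φ, 1° of longitude spans that × cos φ = 107921.1 m, so Δλ = 89.85 / 107921.1 × 3600 = 2.997″.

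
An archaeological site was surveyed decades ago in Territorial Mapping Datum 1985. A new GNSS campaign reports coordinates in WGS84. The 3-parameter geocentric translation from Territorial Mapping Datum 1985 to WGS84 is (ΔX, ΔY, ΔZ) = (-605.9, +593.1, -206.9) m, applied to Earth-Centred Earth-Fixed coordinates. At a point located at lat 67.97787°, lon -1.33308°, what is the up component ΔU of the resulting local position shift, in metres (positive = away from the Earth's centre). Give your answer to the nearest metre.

ΔU = -424 m

At φ = 67.97787°, λ = -1.33308°: sin φ = 0.927039, cos φ = 0.374965, sin λ = -0.023265, cos λ = 0.999729.
ΔU = cos φ cos λ·ΔX + cos φ sin λ·ΔY + sin φ·ΔZ = (0.374965)(0.999729)(-605.9) + (0.374965)(-0.023265)(593.1) + (0.927039)(-206.9) = -424.11 m.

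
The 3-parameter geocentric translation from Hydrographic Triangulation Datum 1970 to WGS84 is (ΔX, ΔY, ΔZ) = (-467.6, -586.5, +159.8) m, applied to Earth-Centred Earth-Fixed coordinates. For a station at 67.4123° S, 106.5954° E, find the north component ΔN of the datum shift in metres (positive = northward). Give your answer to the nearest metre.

At φ = -67.4123°, λ = 106.5954°: sin φ = -0.923293, cos φ = 0.384097, sin λ = 0.958346, cos λ = -0.285611.
ΔN = −sin φ cos λ·ΔX − sin φ sin λ·ΔY + cos φ·ΔZ = −(-0.923293)(-0.285611)(-467.6) − (-0.923293)(0.958346)(-586.5) + (0.384097)(159.8) = -334.27 m.

ΔN = -334 m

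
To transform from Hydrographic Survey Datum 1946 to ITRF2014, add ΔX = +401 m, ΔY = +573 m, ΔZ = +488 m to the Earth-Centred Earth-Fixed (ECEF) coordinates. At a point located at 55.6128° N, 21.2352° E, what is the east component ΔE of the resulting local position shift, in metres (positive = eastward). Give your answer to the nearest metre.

ΔE = 389 m

The local east axis at (φ, λ) is (−sin λ, cos λ, 0), so ΔE = −sin(21.2352°)·401 + cos(21.2352°)·573 = 388.85 m.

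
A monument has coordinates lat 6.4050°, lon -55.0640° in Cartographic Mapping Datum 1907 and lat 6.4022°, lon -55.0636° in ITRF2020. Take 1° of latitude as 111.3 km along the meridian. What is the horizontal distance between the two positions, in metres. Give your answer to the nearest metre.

Δφ = 6.4022° − 6.4050° = -0.0028°; Δλ = -55.0636° − -55.0640° = +0.0004°.
ΔN = Δφ × 111300 = -311.6 m; ΔE = Δλ × 111300 × cos(6.4050°) = +0.0004 × 111300 × 0.993758 = 44.2 m.
Distance = √(ΔE² + ΔN²) = √(44.2² + (-311.6)²) = 314.8 m.

315 m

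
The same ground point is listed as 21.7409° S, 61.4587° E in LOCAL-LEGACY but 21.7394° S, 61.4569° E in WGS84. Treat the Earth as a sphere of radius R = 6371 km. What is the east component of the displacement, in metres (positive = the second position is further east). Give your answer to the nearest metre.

ΔE = -186 m

Δφ = -21.7394° − -21.7409° = +0.0015°; Δλ = 61.4569° − 61.4587° = -0.0018°.
1° along a meridian = πR/180 = 111195 m.
ΔN = Δφ × 111195 = 166.8 m; ΔE = Δλ × 111195 × cos(-21.7409°) = -0.0018 × 111195 × 0.928868 = -185.9 m.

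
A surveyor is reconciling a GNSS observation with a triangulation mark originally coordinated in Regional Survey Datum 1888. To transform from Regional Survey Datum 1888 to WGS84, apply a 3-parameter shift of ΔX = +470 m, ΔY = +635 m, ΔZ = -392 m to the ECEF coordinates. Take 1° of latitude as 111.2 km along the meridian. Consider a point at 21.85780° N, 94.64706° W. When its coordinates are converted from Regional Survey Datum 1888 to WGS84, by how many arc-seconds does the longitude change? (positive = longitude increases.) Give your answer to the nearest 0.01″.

sin φ = 0.372304, cos φ = 0.928111, sin λ = -0.996713, cos λ = -0.081018.
East component: ΔE = −sin λ·ΔX + cos λ·ΔY = −(-0.996713)(470) + (-0.081018)(635) = 417.01 m.
1° of latitude spans 111200 m; at latitude φ, 1° of longitude spans that × cos φ = 103205.9 m, so Δλ = 417.01 / 103205.9 × 3600 = 14.546″.

Δλ = 14.55″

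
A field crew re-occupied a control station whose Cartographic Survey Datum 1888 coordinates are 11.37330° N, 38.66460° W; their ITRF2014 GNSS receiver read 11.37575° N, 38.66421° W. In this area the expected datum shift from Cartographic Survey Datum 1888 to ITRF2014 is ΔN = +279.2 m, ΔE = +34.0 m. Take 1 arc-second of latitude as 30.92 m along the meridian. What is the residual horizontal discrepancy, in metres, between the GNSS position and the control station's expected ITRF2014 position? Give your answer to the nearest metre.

Observed coordinate differences: Δφ = +0.00245°, Δλ = +0.00039°.
Converting to metres (1° lat = 111312 m, cos φ = 0.980363): observed ΔN = 272.7 m, observed ΔE = 42.6 m.
Subtracting the expected shift leaves a residual of 272.7 − (279.2) = -6.5 m north and 42.6 − (34.0) = 8.6 m east.
Residual distance = √((-6.5)² + 8.6²) = 10.7 m.

11 m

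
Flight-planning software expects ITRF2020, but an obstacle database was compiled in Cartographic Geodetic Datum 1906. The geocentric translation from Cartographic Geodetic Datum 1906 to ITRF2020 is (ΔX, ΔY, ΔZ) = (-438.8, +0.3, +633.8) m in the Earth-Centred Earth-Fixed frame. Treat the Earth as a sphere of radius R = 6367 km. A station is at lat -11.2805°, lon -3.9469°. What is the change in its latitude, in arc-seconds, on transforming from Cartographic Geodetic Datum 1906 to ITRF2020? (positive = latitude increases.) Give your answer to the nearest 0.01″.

Δφ = 17.36″

sin φ = -0.195612, cos φ = 0.980681, sin λ = -0.068832, cos λ = 0.997628.
North component: ΔN = −sin φ cos λ·ΔX − sin φ sin λ·ΔY + cos φ·ΔZ = −(-0.195612)(0.997628)(-438.8) − (-0.195612)(-0.068832)(0.3) + (0.980681)(633.8) = 535.92 m.
1° of latitude spans πR/180 = 111125 m, so Δφ = 535.92 / 111125 × 3600 = 17.362″.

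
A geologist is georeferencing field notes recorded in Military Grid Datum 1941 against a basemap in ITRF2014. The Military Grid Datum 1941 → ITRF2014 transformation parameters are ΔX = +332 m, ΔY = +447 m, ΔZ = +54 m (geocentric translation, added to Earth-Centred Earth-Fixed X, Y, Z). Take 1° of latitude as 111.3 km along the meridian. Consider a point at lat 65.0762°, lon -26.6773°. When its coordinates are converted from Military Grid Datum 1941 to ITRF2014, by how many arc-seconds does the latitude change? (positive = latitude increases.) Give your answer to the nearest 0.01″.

sin φ = 0.906869, cos φ = 0.421413, sin λ = -0.448965, cos λ = 0.893549.
North component: ΔN = −sin φ cos λ·ΔX − sin φ sin λ·ΔY + cos φ·ΔZ = −(0.906869)(0.893549)(332) − (0.906869)(-0.448965)(447) + (0.421413)(54) = -64.28 m.
1° of latitude spans 111300 m, so Δφ = -64.28 / 111300 × 3600 = -2.079″.

Δφ = -2.08″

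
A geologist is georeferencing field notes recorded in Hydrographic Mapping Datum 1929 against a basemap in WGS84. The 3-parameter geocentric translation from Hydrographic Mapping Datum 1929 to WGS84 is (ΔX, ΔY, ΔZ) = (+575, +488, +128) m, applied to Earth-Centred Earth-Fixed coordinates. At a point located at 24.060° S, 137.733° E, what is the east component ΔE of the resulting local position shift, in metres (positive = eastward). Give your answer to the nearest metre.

At φ = -24.060°, λ = 137.733°: sin φ = -0.407693, cos φ = 0.913119, sin λ = 0.672586, cos λ = -0.740019.
ΔE = −sin λ·ΔX + cos λ·ΔY = −(0.672586)·(575) + (-0.740019)·(488) = -747.87 m.

ΔE = -748 m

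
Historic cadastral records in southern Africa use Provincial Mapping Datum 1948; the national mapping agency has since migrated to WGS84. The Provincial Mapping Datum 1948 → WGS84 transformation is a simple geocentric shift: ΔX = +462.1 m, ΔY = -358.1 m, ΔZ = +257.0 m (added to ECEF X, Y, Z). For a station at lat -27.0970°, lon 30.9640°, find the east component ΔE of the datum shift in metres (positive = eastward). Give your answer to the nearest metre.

At φ = -27.0970°, λ = 30.9640°: sin φ = -0.455498, cos φ = 0.890237, sin λ = 0.514499, cos λ = 0.857491.
ΔE = −sin λ·ΔX + cos λ·ΔY = −(0.514499)·(462.1) + (0.857491)·(-358.1) = -544.82 m.

ΔE = -545 m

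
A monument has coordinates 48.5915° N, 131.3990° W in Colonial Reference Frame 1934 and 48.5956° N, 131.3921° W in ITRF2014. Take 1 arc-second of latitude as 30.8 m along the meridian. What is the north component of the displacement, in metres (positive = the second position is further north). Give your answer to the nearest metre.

Δφ = 48.5956° − 48.5915° = +0.0041°; Δλ = -131.3921° − -131.3990° = +0.0069°.
1° of latitude = 3600 × 30.80 = 110880 m.
ΔN = Δφ × 110880 = 454.6 m; ΔE = Δλ × 110880 × cos(48.5915°) = +0.0069 × 110880 × 0.661423 = 506.0 m.

ΔN = 455 m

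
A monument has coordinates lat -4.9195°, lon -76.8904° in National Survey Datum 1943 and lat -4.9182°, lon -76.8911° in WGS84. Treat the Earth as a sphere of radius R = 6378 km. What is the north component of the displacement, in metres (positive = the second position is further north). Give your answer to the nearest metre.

ΔN = 145 m

Δφ = -4.9182° − -4.9195° = +0.0013°; Δλ = -76.8911° − -76.8904° = -0.0007°.
1° along a meridian = πR/180 = 111317 m.
ΔN = Δφ × 111317 = 144.7 m; ΔE = Δλ × 111317 × cos(-4.9195°) = -0.0007 × 111317 × 0.996316 = -77.6 m.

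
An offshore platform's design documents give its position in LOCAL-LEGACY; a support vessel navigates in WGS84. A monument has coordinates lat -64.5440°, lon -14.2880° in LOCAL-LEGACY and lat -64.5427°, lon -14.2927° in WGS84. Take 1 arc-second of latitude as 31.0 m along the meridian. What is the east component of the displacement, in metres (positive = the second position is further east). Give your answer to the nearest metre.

Δφ = -64.5427° − -64.5440° = +0.0013°; Δλ = -14.2927° − -14.2880° = -0.0047°.
1° of latitude = 3600 × 31.00 = 111600 m.
ΔN = Δφ × 111600 = 145.1 m; ΔE = Δλ × 111600 × cos(-64.5440°) = -0.0047 × 111600 × 0.429818 = -225.4 m.

ΔE = -225 m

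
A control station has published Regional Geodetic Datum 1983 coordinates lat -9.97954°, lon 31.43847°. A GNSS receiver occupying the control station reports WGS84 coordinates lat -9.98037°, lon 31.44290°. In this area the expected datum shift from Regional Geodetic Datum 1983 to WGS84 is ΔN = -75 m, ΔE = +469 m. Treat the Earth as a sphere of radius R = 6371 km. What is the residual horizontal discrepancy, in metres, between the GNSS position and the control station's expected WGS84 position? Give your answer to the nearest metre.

Observed coordinate differences: Δφ = -0.00083°, Δλ = +0.00443°.
Converting to metres (1° lat = 111195 m, cos φ = 0.984870): observed ΔN = -92.3 m, observed ΔE = 485.1 m.
Subtracting the expected shift leaves a residual of -92.3 − (-75) = -17.3 m north and 485.1 − (469) = 16.1 m east.
Residual distance = √((-17.3)² + 16.1²) = 23.7 m.

24 m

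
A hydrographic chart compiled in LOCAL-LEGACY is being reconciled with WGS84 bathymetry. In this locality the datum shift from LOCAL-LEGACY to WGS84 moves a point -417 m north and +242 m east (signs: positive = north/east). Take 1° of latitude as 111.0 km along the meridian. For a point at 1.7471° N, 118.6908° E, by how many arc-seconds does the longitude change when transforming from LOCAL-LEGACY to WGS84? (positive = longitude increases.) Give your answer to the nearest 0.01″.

Δλ = 7.85″

At latitude 1.7471°, cos φ = 0.999535.
1° of longitude at this latitude = 111.0 × cos φ = 110.95 km, so Δλ = 242.0 / 110948.4 = 0.0021812° = 7.852″.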